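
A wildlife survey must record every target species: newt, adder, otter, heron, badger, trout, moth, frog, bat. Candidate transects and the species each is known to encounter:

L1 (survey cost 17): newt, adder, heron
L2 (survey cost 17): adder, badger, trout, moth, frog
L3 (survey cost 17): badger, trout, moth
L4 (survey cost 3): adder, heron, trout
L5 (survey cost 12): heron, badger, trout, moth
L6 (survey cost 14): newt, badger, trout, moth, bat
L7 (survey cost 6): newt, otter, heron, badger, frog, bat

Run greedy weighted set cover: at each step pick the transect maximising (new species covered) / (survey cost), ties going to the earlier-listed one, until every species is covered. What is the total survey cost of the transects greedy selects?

Pick 1: L4 adds 3 new (adder, heron, trout) at survey cost 3 (ratio 3/3).
Pick 2: L7 adds 5 new (newt, otter, badger, frog, bat) at survey cost 6 (ratio 5/6).
Pick 3: L5 adds 1 new (moth) at survey cost 12 (ratio 1/12).
Greedy total survey cost: 3 + 6 + 12 = 21.

21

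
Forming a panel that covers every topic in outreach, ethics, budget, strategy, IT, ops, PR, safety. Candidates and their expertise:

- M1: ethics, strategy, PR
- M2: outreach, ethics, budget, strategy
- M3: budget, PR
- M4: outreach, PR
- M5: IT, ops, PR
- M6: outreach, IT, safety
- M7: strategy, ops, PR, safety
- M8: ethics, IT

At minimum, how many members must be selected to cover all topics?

M2, M5, M6 together cover {outreach, ethics, budget, strategy, IT, ops, PR, safety} — every topic.
No 2 of the 8 members cover everything (all 28 pairs fall short), so 3 is minimum.

3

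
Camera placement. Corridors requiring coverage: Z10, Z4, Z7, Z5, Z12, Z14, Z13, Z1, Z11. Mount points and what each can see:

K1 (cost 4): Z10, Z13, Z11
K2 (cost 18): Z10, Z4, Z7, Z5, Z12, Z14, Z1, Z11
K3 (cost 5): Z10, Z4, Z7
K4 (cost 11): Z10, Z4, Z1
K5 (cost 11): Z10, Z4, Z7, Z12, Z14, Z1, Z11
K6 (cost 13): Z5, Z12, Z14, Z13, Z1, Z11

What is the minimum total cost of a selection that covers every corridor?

K3, K6 cover every corridor at cost 5 + 13 = 18.
Any cover uses at least 2 camera mounts; among all covering selections none totals below 18.
Greedy by coverage-per-cost would pick K1, K5, K6 for 28 — worse than the optimum 18.

18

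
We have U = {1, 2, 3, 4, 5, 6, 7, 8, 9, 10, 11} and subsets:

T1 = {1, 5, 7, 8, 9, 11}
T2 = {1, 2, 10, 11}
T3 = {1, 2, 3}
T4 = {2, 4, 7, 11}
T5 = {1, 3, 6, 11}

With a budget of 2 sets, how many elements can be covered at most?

8

Choosing T1, T2 covers {1, 2, 5, 7, 8, 9, 10, 11} — 8 elements.
No choice of 2 sets does better; here 3, 4, 6 are left uncovered.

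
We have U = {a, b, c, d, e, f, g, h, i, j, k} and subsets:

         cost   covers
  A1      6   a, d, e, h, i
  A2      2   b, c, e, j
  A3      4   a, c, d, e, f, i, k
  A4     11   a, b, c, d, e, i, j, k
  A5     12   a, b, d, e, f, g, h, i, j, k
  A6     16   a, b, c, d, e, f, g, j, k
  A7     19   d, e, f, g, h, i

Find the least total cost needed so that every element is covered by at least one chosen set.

14

A2, A5 cover every element at cost 2 + 12 = 14.
Any cover uses at least 2 sets; among all covering selections none totals below 14.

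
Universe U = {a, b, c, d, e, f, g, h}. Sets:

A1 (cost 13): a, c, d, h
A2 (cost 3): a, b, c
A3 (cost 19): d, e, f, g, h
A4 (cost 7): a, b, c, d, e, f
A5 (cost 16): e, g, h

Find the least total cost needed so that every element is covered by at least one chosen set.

A2, A3 cover every element at cost 3 + 19 = 22.
Any cover uses at least 2 sets; among all covering selections none totals below 22.

22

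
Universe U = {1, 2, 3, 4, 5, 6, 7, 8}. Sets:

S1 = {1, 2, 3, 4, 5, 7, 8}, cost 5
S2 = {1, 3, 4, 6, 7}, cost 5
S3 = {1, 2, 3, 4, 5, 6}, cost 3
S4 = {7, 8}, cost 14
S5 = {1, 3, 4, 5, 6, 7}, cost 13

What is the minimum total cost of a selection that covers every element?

S1, S3 cover every element at cost 5 + 3 = 8.
Any cover uses at least 2 sets; among all covering selections none totals below 8.

8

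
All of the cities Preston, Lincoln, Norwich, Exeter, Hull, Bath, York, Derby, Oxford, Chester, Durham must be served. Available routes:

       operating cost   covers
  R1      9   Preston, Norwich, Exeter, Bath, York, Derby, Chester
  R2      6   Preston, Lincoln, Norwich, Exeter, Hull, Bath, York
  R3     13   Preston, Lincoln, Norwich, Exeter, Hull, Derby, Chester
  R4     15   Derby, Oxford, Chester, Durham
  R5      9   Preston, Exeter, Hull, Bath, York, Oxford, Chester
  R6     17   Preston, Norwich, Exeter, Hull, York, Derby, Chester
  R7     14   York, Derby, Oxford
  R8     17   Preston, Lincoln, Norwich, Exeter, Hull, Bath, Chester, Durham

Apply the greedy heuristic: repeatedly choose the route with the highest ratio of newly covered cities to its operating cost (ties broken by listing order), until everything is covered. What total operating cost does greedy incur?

Pick 1: R2 adds 7 new (Preston, Lincoln, Norwich, Exeter, Hull, Bath, York) at operating cost 6 (ratio 7/6).
Pick 2: R4 adds 4 new (Derby, Oxford, Chester, Durham) at operating cost 15 (ratio 4/15).
Greedy total operating cost: 6 + 15 = 21.

21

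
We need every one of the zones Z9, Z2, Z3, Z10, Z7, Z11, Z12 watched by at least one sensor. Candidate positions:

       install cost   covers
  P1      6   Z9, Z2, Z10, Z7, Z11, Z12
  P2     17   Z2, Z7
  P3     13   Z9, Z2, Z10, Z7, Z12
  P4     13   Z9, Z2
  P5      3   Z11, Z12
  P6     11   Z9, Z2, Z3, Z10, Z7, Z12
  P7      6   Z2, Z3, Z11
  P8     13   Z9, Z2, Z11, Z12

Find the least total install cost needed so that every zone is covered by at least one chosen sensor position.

12

P1, P7 cover every zone at install cost 6 + 6 = 12.
Any cover uses at least 2 sensor positions; among all covering selections none totals below 12.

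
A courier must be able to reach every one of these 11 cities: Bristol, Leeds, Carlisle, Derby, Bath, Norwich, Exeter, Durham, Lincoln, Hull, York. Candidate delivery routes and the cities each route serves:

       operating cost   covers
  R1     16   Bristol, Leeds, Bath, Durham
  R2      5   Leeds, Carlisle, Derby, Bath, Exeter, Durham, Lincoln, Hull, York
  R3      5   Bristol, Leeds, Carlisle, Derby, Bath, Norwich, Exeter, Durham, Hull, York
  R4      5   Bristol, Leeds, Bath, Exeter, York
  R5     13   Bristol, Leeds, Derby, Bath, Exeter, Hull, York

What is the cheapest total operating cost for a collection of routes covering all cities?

R2, R3 cover every city at operating cost 5 + 5 = 10.
Any cover uses at least 2 routes; among all covering selections none totals below 10.

10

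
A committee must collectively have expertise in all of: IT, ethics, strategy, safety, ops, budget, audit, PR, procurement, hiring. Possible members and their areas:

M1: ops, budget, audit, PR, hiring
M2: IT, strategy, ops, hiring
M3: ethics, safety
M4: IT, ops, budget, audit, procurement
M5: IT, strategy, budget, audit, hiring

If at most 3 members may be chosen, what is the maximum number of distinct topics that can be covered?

9

Choosing M1, M2, M3 covers {IT, ethics, strategy, safety, ops, budget, audit, PR, hiring} — 9 topics.
No choice of 3 members does better; here procurement is left uncovered.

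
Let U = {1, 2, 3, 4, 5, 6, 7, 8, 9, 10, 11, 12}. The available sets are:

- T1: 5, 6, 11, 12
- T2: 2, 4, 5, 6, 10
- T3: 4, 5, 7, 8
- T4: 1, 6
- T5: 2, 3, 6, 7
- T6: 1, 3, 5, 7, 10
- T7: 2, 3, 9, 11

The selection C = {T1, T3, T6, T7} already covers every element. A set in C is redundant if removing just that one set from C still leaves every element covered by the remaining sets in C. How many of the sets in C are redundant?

0

Drop T1: 6, 12 uncovered — not redundant.
Drop T3: 4, 8 uncovered — not redundant.
Drop T6: 1, 10 uncovered — not redundant.
Drop T7: 2, 9 uncovered — not redundant.
None of the sets in C is redundant.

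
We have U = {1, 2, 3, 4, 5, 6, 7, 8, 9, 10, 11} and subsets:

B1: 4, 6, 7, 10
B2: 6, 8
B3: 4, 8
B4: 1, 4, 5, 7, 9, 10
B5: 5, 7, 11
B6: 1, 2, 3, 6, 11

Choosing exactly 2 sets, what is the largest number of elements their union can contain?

Choosing B4, B6 covers {1, 2, 3, 4, 5, 6, 7, 9, 10, 11} — 10 elements.
No choice of 2 sets does better; here 8 is left uncovered.

10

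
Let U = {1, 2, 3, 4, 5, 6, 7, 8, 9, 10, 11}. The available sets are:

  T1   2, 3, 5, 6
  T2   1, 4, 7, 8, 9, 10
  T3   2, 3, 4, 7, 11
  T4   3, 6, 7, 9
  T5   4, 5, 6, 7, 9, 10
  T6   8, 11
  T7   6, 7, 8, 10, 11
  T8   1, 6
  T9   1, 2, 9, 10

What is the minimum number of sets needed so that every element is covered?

T1, T2, T3 together cover {1, 2, 3, 4, 5, 6, 7, 8, 9, 10, 11} — every element.
No 2 of the 9 sets cover everything (all 36 pairs fall short), so 3 is minimum.

3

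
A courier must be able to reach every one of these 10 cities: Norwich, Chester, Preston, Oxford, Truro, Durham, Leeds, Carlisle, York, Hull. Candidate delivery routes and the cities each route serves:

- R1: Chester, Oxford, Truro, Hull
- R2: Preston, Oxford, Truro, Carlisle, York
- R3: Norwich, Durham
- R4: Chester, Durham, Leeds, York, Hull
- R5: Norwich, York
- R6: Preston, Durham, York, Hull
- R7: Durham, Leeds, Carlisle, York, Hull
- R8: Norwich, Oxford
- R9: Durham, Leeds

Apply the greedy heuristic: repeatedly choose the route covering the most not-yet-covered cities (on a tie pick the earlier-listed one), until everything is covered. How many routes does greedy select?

3

Pick 1: R2 covers 5 new cities (Preston, Oxford, Truro, Carlisle, York).
Pick 2: R4 covers 4 new cities (Chester, Durham, Leeds, Hull).
Pick 3: R3 covers 1 new cities (Norwich).
Greedy uses 3 routes.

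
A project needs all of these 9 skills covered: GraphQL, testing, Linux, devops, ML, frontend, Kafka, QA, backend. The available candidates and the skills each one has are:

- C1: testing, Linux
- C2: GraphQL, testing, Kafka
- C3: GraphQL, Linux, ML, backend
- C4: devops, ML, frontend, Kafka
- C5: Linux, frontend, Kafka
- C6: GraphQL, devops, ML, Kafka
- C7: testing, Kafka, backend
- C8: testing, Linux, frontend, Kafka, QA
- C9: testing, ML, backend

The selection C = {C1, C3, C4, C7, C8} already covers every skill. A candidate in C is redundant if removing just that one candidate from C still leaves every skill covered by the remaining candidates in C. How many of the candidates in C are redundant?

Drop C1: the rest still cover every skill — redundant.
Drop C3: GraphQL uncovered — not redundant.
Drop C4: devops uncovered — not redundant.
Drop C7: the rest still cover every skill — redundant.
Drop C8: QA uncovered — not redundant.
2 redundant: C1, C7.

2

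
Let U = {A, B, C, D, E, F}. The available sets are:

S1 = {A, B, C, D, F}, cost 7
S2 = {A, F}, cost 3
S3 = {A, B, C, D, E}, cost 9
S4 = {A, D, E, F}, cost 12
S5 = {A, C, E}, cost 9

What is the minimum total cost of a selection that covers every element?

12

S2, S3 cover every element at cost 3 + 9 = 12.
Any cover uses at least 2 sets; among all covering selections none totals below 12.
Greedy by coverage-per-cost would pick S1, S3 for 16 — worse than the optimum 12.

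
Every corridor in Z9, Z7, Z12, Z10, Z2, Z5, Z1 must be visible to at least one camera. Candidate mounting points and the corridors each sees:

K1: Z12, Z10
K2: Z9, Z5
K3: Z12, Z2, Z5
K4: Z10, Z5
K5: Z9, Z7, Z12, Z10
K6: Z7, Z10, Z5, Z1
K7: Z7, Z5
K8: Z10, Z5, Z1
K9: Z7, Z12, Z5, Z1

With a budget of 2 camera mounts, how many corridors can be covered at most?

6

Choosing K3, K5 covers {Z9, Z7, Z12, Z10, Z2, Z5} — 6 corridors.
No choice of 2 camera mounts does better; here Z1 is left uncovered.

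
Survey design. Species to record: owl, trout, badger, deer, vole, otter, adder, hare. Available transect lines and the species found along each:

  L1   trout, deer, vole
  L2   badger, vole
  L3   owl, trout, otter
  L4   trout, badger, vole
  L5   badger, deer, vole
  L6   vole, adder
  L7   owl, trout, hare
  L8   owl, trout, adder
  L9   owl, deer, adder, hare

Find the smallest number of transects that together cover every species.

3

L2, L3, L9 together cover {owl, trout, badger, deer, vole, otter, adder, hare} — every species.
No 2 of the 9 transects cover everything (all 36 pairs fall short), so 3 is minimum.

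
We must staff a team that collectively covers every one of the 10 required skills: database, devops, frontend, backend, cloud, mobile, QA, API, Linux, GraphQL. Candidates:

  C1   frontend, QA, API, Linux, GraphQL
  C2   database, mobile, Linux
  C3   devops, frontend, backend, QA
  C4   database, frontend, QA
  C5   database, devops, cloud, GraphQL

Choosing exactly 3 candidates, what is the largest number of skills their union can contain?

Choosing C1, C2, C3 covers {database, devops, frontend, backend, mobile, QA, API, Linux, GraphQL} — 9 skills.
No choice of 3 candidates does better; here cloud is left uncovered.

9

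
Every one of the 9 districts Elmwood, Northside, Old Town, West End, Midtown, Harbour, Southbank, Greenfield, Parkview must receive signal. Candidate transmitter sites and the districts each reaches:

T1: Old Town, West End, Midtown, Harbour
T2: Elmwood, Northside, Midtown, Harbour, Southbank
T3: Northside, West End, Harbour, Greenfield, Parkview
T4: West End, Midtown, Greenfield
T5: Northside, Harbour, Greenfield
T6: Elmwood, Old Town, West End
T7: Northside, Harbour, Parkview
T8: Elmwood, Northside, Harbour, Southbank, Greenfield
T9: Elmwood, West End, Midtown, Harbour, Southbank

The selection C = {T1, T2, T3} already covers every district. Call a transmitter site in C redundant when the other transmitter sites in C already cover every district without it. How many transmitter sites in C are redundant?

0

Drop T1: Old Town uncovered — not redundant.
Drop T2: Elmwood, Southbank uncovered — not redundant.
Drop T3: Greenfield, Parkview uncovered — not redundant.
None of the transmitter sites in C is redundant.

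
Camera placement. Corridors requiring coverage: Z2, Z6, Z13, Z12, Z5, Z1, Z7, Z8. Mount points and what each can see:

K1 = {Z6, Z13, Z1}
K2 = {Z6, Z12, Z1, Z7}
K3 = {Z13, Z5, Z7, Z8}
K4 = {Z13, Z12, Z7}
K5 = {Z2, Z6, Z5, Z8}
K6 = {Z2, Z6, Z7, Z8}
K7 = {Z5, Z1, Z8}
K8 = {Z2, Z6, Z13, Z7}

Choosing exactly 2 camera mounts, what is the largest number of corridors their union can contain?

7

Choosing K2, K3 covers {Z6, Z13, Z12, Z5, Z1, Z7, Z8} — 7 corridors.
No choice of 2 camera mounts does better; here Z2 is left uncovered.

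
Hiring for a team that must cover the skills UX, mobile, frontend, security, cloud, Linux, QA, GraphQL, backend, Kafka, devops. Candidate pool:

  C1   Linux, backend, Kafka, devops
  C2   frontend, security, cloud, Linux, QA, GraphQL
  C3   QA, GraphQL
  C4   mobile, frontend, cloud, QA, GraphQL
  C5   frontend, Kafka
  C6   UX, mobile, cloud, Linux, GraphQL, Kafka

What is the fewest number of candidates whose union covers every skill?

3

C1, C2, C6 together cover {UX, mobile, frontend, security, cloud, Linux, QA, GraphQL, backend, Kafka, devops} — every skill.
No 2 of the 6 candidates cover everything (all 15 pairs fall short), so 3 is minimum.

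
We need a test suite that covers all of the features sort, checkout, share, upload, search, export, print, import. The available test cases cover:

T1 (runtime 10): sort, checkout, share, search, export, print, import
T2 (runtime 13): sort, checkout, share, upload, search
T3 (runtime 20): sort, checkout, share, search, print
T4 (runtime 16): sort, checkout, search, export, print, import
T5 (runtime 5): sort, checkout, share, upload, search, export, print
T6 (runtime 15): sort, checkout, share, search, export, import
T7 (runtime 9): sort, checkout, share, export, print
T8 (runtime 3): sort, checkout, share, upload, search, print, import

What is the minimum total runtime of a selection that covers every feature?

8

T5, T8 cover every feature at runtime 5 + 3 = 8.
Any cover uses at least 2 test cases; among all covering selections none totals below 8.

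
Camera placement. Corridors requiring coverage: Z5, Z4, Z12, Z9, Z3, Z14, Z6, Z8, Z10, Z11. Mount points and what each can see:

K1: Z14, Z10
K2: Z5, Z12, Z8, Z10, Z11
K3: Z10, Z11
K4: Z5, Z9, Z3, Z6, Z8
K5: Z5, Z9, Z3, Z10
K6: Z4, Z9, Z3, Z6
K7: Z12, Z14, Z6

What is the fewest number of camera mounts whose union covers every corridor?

K1, K2, K6 together cover {Z5, Z4, Z12, Z9, Z3, Z14, Z6, Z8, Z10, Z11} — every corridor.
No 2 of the 7 camera mounts cover everything (all 21 pairs fall short), so 3 is minimum.

3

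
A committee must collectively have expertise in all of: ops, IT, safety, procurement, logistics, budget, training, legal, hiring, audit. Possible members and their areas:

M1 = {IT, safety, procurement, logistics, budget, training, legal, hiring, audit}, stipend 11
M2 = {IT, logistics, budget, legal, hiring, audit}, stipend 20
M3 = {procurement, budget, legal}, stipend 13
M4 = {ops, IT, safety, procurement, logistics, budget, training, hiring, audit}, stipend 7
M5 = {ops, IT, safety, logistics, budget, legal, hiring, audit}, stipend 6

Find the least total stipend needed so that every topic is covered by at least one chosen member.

M4, M5 cover every topic at stipend 7 + 6 = 13.
Any cover uses at least 2 members; among all covering selections none totals below 13.

13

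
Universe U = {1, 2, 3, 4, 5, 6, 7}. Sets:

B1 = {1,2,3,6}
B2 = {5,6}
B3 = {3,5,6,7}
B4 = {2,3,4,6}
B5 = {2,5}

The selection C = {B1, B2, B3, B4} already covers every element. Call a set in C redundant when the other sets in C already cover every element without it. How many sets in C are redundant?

1

Drop B1: 1 uncovered — not redundant.
Drop B2: the rest still cover every element — redundant.
Drop B3: 7 uncovered — not redundant.
Drop B4: 4 uncovered — not redundant.
1 redundant: B2.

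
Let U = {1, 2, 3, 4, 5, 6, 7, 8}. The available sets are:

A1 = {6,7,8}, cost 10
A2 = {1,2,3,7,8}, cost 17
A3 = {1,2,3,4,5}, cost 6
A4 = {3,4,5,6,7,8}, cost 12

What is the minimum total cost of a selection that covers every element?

16

A1, A3 cover every element at cost 10 + 6 = 16.
Any cover uses at least 2 sets; among all covering selections none totals below 16.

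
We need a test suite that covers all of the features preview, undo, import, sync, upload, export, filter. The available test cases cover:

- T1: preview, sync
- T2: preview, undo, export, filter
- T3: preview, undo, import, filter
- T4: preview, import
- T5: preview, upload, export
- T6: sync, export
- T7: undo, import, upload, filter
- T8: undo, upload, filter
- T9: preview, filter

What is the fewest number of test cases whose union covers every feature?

3

T1, T2, T7 together cover {preview, undo, import, sync, upload, export, filter} — every feature.
No 2 of the 9 test cases cover everything (all 36 pairs fall short), so 3 is minimum.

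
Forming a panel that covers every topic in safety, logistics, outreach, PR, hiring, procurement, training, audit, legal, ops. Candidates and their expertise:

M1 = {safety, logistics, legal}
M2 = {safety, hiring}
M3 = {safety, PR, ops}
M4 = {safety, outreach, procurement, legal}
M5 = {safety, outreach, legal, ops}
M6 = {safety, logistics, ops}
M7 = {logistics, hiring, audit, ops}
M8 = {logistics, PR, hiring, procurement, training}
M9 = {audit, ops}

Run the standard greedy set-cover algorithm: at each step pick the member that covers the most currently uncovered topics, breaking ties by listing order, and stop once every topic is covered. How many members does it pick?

3

Pick 1: M8 covers 5 new topics (logistics, PR, hiring, procurement, training).
Pick 2: M5 covers 4 new topics (safety, outreach, legal, ops).
Pick 3: M7 covers 1 new topics (audit).
Greedy uses 3 members.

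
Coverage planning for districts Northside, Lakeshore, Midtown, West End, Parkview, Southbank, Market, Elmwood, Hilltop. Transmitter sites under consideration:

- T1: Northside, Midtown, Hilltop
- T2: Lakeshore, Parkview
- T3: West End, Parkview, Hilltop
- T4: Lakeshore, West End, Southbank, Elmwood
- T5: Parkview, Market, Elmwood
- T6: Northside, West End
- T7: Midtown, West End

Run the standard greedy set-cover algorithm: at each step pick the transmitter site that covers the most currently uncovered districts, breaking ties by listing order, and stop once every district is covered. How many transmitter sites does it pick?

3

Pick 1: T4 covers 4 new districts (Lakeshore, West End, Southbank, Elmwood).
Pick 2: T1 covers 3 new districts (Northside, Midtown, Hilltop).
Pick 3: T5 covers 2 new districts (Parkview, Market).
Greedy uses 3 transmitter sites.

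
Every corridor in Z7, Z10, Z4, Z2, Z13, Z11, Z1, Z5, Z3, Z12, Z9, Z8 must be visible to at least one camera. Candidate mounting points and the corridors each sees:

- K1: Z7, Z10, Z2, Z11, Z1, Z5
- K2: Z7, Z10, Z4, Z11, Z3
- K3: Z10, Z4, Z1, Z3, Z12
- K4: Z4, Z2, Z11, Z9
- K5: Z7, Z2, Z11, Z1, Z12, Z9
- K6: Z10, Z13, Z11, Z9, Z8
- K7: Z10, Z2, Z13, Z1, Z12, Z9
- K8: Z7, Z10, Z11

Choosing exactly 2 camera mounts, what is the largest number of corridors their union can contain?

Choosing K2, K7 covers {Z7, Z10, Z4, Z2, Z13, Z11, Z1, Z3, Z12, Z9} — 10 corridors.
No choice of 2 camera mounts does better; here Z5, Z8 are left uncovered.

10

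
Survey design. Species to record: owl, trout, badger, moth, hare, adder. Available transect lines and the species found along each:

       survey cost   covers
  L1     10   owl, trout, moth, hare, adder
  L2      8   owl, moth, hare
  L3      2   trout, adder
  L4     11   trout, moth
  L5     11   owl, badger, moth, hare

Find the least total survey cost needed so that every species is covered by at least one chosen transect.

13

L3, L5 cover every species at survey cost 2 + 11 = 13.
Any cover uses at least 2 transects; among all covering selections none totals below 13.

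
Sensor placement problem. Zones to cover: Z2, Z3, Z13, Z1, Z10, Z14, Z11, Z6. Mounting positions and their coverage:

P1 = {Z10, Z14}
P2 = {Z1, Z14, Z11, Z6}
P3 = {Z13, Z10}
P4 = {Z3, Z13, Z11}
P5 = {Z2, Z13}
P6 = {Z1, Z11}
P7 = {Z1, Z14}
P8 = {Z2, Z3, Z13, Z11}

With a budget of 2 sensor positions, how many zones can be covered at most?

7

Choosing P2, P8 covers {Z2, Z3, Z13, Z1, Z14, Z11, Z6} — 7 zones.
No choice of 2 sensor positions does better; here Z10 is left uncovered.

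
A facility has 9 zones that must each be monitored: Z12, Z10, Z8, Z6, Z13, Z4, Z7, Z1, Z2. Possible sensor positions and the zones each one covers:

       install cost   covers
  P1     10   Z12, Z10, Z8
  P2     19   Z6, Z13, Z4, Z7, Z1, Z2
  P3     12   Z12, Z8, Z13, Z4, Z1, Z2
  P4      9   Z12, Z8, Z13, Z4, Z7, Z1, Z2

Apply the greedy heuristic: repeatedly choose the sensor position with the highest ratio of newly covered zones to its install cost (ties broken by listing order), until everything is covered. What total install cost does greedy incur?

Pick 1: P4 adds 7 new (Z12, Z8, Z13, Z4, Z7, Z1, Z2) at install cost 9 (ratio 7/9).
Pick 2: P1 adds 1 new (Z10) at install cost 10 (ratio 1/10).
Pick 3: P2 adds 1 new (Z6) at install cost 19 (ratio 1/19).
Greedy total install cost: 9 + 10 + 19 = 38. (The true optimum is 29, so greedy overshoots here.)

38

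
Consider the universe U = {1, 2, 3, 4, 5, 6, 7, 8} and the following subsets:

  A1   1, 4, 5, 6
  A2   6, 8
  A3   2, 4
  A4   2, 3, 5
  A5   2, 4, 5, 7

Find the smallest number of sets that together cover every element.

4

A1, A2, A4, A5 together cover {1, 2, 3, 4, 5, 6, 7, 8} — every element.
No 3 of the 5 sets cover everything (all 10 triples fall short), so 4 is minimum.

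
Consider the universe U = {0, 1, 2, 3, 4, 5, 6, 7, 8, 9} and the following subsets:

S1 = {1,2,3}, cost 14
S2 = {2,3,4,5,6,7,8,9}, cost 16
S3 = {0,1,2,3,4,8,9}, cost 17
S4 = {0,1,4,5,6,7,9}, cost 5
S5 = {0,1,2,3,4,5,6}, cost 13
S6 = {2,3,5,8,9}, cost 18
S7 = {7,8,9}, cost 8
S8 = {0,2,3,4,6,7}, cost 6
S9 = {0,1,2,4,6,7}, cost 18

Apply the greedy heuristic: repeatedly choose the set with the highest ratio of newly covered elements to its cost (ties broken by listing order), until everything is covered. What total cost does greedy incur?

19

Pick 1: S4 adds 7 new (0, 1, 4, 5, 6, 7, 9) at cost 5 (ratio 7/5).
Pick 2: S8 adds 2 new (2, 3) at cost 6 (ratio 2/6).
Pick 3: S7 adds 1 new (8) at cost 8 (ratio 1/8).
Greedy total cost: 5 + 6 + 8 = 19.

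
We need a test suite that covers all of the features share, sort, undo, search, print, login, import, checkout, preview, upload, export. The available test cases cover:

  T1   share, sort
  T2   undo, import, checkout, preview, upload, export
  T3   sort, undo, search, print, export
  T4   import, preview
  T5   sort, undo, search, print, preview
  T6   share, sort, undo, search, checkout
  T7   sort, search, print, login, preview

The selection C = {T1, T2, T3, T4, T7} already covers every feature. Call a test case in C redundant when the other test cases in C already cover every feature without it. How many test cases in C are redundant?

2

Drop T1: share uncovered — not redundant.
Drop T2: checkout, upload uncovered — not redundant.
Drop T3: the rest still cover every feature — redundant.
Drop T4: the rest still cover every feature — redundant.
Drop T7: login uncovered — not redundant.
2 redundant: T3, T4.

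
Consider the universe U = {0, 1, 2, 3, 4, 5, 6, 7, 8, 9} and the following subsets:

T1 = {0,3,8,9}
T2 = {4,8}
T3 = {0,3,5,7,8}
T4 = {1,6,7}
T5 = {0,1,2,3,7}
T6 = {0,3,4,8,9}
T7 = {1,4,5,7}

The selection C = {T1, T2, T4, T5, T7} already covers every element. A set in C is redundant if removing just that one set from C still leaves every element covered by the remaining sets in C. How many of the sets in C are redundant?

1

Drop T1: 9 uncovered — not redundant.
Drop T2: the rest still cover every element — redundant.
Drop T4: 6 uncovered — not redundant.
Drop T5: 2 uncovered — not redundant.
Drop T7: 5 uncovered — not redundant.
1 redundant: T2.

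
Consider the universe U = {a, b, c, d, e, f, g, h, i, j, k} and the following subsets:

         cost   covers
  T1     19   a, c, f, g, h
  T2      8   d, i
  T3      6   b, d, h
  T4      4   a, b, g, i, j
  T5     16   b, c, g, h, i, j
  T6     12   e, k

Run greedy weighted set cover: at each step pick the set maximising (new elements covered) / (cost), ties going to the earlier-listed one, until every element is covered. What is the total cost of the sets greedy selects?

Pick 1: T4 adds 5 new (a, b, g, i, j) at cost 4 (ratio 5/4).
Pick 2: T3 adds 2 new (d, h) at cost 6 (ratio 2/6).
Pick 3: T6 adds 2 new (e, k) at cost 12 (ratio 2/12).
Pick 4: T1 adds 2 new (c, f) at cost 19 (ratio 2/19).
Greedy total cost: 4 + 6 + 12 + 19 = 41.

41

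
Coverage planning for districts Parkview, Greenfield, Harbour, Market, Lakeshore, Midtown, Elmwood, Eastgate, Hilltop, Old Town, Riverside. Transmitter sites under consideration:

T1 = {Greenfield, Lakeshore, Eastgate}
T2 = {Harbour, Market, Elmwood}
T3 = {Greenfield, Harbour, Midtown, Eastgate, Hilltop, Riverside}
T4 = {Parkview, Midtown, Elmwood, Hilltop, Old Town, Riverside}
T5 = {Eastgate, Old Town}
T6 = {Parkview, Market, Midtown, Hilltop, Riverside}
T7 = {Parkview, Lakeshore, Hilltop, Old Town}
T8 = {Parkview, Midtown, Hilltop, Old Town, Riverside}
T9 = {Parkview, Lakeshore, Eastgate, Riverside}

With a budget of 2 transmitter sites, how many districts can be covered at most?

9

Choosing T1, T4 covers {Parkview, Greenfield, Lakeshore, Midtown, Elmwood, Eastgate, Hilltop, Old Town, Riverside} — 9 districts.
No choice of 2 transmitter sites does better; here Harbour, Market are left uncovered.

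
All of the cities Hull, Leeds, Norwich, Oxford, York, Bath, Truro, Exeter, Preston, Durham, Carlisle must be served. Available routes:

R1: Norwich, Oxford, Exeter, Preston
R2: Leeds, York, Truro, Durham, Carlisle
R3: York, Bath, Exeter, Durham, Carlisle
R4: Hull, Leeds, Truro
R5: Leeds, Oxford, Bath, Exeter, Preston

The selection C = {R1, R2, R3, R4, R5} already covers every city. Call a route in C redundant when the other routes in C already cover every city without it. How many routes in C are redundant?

Drop R1: Norwich uncovered — not redundant.
Drop R2: the rest still cover every city — redundant.
Drop R3: the rest still cover every city — redundant.
Drop R4: Hull uncovered — not redundant.
Drop R5: the rest still cover every city — redundant.
3 redundant: R2, R3, R5.

3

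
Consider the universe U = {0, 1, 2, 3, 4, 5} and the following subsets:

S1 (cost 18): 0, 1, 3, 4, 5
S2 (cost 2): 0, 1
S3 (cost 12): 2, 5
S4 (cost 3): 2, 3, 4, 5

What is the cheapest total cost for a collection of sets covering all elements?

S2, S4 cover every element at cost 2 + 3 = 5.
Any cover uses at least 2 sets; among all covering selections none totals below 5.

5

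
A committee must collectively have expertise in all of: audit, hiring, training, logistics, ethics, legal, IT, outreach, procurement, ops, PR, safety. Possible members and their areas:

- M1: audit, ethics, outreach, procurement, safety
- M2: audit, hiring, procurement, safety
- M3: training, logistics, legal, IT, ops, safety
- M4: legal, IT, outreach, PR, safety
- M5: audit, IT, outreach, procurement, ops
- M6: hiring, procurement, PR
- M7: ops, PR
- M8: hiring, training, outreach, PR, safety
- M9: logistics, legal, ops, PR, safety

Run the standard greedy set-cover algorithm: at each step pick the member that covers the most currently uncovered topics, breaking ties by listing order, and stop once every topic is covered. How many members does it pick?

3

Pick 1: M3 covers 6 new topics (training, logistics, legal, IT, ops, safety).
Pick 2: M1 covers 4 new topics (audit, ethics, outreach, procurement).
Pick 3: M6 covers 2 new topics (hiring, PR).
Greedy uses 3 members.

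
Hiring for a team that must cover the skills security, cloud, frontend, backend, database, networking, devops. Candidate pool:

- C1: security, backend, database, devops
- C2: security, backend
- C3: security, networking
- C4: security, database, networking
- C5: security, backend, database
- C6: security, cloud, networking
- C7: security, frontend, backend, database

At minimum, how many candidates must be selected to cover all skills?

3

C1, C6, C7 together cover {security, cloud, frontend, backend, database, networking, devops} — every skill.
No 2 of the 7 candidates cover everything (all 21 pairs fall short), so 3 is minimum.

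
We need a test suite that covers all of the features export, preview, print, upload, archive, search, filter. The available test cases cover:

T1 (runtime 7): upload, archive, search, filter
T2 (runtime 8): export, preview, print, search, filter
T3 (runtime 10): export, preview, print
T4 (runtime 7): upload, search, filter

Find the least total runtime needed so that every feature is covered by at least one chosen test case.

T1, T2 cover every feature at runtime 7 + 8 = 15.
Any cover uses at least 2 test cases; among all covering selections none totals below 15.

15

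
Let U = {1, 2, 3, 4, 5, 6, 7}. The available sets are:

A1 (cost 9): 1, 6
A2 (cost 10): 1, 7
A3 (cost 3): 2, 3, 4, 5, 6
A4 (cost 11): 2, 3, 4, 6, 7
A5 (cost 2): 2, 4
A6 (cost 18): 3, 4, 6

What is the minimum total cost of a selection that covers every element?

13

A2, A3 cover every element at cost 10 + 3 = 13.
Any cover uses at least 2 sets; among all covering selections none totals below 13.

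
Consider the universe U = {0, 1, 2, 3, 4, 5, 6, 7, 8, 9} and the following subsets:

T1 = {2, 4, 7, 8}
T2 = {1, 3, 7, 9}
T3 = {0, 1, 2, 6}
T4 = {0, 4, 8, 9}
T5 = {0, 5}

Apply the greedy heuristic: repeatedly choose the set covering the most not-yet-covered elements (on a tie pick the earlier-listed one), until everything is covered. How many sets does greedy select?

Pick 1: T1 covers 4 new elements (2, 4, 7, 8).
Pick 2: T2 covers 3 new elements (1, 3, 9).
Pick 3: T3 covers 2 new elements (0, 6).
Pick 4: T5 covers 1 new elements (5).
Greedy uses 4 sets.

4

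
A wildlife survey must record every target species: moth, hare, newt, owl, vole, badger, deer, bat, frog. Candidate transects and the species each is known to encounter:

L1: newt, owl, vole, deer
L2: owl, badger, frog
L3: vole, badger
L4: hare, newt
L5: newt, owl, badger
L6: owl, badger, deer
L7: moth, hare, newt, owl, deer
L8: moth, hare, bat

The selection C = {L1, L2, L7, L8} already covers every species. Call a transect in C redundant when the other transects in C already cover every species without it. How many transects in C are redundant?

Drop L1: vole uncovered — not redundant.
Drop L2: badger, frog uncovered — not redundant.
Drop L7: the rest still cover every species — redundant.
Drop L8: bat uncovered — not redundant.
1 redundant: L7.

1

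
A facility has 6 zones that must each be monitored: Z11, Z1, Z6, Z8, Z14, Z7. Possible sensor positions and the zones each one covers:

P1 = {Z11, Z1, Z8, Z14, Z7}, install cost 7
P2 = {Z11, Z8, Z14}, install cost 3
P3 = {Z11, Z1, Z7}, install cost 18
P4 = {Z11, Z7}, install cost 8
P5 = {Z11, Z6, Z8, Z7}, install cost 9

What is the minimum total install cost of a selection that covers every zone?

16

P1, P5 cover every zone at install cost 7 + 9 = 16.
Any cover uses at least 2 sensor positions; among all covering selections none totals below 16.
Greedy by coverage-per-install cost would pick P2, P1, P5 for 19 — worse than the optimum 16.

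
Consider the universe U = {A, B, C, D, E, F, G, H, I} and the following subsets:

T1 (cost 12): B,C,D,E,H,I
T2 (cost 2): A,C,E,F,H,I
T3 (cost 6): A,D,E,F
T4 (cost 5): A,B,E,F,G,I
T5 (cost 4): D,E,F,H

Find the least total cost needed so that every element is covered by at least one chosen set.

11

T2, T4, T5 cover every element at cost 2 + 5 + 4 = 11.
Any cover uses at least 2 sets; among all covering selections none totals below 11.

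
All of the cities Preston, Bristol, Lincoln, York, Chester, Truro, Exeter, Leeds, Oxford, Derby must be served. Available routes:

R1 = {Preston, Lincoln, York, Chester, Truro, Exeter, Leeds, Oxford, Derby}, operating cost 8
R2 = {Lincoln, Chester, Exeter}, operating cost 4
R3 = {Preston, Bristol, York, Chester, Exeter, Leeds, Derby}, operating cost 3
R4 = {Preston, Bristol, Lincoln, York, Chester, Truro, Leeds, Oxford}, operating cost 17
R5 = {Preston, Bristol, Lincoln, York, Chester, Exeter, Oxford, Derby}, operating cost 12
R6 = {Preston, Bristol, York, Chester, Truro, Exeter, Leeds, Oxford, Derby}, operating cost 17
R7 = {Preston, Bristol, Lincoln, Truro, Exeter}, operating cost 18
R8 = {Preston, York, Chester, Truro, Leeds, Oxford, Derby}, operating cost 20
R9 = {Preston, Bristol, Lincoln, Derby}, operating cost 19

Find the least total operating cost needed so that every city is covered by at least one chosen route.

11

R1, R3 cover every city at operating cost 8 + 3 = 11.
Any cover uses at least 2 routes; among all covering selections none totals below 11.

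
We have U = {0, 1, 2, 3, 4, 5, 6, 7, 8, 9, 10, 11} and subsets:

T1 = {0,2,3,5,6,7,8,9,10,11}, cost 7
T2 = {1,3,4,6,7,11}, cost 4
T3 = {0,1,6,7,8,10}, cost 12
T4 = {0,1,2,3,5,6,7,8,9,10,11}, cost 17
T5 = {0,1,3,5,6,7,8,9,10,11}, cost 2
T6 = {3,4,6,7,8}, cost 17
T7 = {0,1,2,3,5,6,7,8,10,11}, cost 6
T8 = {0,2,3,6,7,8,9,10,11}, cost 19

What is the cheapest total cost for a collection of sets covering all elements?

T1, T2 cover every element at cost 7 + 4 = 11.
Any cover uses at least 2 sets; among all covering selections none totals below 11.

11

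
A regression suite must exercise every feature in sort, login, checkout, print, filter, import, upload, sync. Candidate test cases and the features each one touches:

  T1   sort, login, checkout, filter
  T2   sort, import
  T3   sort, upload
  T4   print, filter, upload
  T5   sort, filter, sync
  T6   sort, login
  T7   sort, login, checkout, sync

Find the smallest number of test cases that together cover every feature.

T2, T4, T7 together cover {sort, login, checkout, print, filter, import, upload, sync} — every feature.
No 2 of the 7 test cases cover everything (all 21 pairs fall short), so 3 is minimum.
Greedy (largest uncovered first) would take T1, T4, T2, T5 — 4 test cases — but 3 suffice.

3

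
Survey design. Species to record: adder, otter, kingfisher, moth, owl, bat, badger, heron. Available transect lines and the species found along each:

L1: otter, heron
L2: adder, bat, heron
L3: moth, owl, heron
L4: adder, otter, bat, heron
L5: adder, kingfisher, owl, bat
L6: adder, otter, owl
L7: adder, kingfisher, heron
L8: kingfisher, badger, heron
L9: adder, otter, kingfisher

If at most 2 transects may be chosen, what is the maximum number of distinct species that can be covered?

Choosing L1, L5 covers {adder, otter, kingfisher, owl, bat, heron} — 6 species.
No choice of 2 transects does better; here moth, badger are left uncovered.

6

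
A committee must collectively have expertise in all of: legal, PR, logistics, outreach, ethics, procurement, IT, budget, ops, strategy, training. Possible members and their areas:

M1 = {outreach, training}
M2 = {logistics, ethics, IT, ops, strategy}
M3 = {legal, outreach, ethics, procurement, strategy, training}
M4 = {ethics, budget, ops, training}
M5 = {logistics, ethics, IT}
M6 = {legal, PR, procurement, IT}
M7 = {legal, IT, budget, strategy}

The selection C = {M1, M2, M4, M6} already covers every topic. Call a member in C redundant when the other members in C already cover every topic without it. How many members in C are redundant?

0

Drop M1: outreach uncovered — not redundant.
Drop M2: logistics, strategy uncovered — not redundant.
Drop M4: budget uncovered — not redundant.
Drop M6: legal, PR, procurement uncovered — not redundant.
None of the members in C is redundant.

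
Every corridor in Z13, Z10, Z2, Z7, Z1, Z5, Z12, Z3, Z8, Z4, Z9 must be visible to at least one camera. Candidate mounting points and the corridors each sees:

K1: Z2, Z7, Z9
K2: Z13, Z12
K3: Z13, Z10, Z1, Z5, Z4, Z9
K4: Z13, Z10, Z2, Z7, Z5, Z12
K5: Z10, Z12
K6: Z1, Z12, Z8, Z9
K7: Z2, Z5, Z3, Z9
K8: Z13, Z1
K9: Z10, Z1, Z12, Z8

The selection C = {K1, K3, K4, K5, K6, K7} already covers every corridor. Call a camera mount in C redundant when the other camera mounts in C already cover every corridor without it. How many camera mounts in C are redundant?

3

Drop K1: the rest still cover every corridor — redundant.
Drop K3: Z4 uncovered — not redundant.
Drop K4: the rest still cover every corridor — redundant.
Drop K5: the rest still cover every corridor — redundant.
Drop K6: Z8 uncovered — not redundant.
Drop K7: Z3 uncovered — not redundant.
3 redundant: K1, K4, K5.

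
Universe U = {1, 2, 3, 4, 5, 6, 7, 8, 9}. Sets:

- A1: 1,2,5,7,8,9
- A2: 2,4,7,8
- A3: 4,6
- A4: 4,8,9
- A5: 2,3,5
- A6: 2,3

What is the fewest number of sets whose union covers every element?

A1, A3, A5 together cover {1, 2, 3, 4, 5, 6, 7, 8, 9} — every element.
No 2 of the 6 sets cover everything (all 15 pairs fall short), so 3 is minimum.

3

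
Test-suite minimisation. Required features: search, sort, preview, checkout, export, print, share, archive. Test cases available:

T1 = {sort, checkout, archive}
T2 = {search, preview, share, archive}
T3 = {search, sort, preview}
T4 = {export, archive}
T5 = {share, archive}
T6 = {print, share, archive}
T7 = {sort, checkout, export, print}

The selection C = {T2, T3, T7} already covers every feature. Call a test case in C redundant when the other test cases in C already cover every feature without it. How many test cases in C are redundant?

1

Drop T2: share, archive uncovered — not redundant.
Drop T3: the rest still cover every feature — redundant.
Drop T7: checkout, export, print uncovered — not redundant.
1 redundant: T3.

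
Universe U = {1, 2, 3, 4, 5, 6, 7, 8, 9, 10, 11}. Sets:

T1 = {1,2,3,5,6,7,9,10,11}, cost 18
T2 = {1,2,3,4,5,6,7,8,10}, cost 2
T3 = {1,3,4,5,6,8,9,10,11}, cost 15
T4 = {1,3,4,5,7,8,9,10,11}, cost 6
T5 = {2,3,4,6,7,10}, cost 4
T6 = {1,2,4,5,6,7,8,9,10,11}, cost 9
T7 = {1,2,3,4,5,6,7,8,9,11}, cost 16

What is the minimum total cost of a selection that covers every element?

8

T2, T4 cover every element at cost 2 + 6 = 8.
Any cover uses at least 2 sets; among all covering selections none totals below 8.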